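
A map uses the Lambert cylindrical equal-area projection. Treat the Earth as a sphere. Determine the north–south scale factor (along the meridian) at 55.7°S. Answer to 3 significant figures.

0.564

The Lambert cylindrical equal-area projection is the cylindrical equal-area projection with its standard parallel at the equator (φ₀ = 0). Cylindrical equal-area (φ₀ = 0°): h = cos φ / cos 0° along meridians, k = cos 0° / cos φ along parallels; h·k = 1.
h = cos 55.7° / cos 0° = 0.5635/1.000 = 0.5635.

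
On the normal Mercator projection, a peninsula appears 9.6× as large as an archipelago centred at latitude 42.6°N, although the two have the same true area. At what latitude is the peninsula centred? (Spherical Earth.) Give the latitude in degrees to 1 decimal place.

Mercator areal scale is sec²φ, so apparent-area ratio = sec²φ₁ / sec²φ₂ = cos²φ₂ / cos²φ₁.
cos²φ₂ / cos²φ₁ = 9.6  ⇒  cos φ₁ = cos 42.6° / √9.6 = 0.7361/3.098 = 0.2376.
φ₁ = arccos(0.2376) ≈ 76.3°.

76.3°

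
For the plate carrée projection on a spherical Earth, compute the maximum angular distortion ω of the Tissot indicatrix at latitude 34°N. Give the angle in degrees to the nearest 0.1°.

For the equirectangular projection with φ₀ = 0 (plate carrée), h = 1 along meridians and k = sec φ along parallels.
At 34°: h = 1.000, k = 1.206; principal scales a = 1.206, b = 1.000.
sin(ω/2) = (a − b)/(a + b) = 0.2062/2.206 = 0.09347, so ω = 2 arcsin(0.09347) ≈ 10.7°.

10.7°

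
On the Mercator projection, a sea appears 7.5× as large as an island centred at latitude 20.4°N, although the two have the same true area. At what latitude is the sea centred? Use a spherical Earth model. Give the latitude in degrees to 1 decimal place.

70.0°

Mercator areal scale is sec²φ, so apparent-area ratio = sec²φ₁ / sec²φ₂ = cos²φ₂ / cos²φ₁.
cos²φ₂ / cos²φ₁ = 7.5  ⇒  cos φ₁ = cos 20.4° / √7.5 = 0.9373/2.739 = 0.3422.
φ₁ = arccos(0.3422) ≈ 70.0°.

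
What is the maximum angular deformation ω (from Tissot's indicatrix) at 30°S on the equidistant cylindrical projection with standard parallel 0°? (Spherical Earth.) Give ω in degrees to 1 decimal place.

8.2°

For the equirectangular projection with φ₀ = 0 (plate carrée), h = 1 along meridians and k = sec φ along parallels.
At 30°: h = 1.000, k = 1.155; principal scales a = 1.155, b = 1.000.
sin(ω/2) = (a − b)/(a + b) = 0.1547/2.155 = 0.07180, so ω = 2 arcsin(0.07180) ≈ 8.2°.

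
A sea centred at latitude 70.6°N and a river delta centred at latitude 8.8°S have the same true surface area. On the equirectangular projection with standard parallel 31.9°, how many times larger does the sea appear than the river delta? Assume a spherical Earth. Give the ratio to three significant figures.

In the equirectangular projection with standard parallel φ₀ = 31.9° (x = Rλ cos φ₀, y = Rφ), meridians are true-scale (h = 1) and the parallel scale is k = cos φ₀ / cos φ.
Areal scale at 70.6°: h·k = 1.000 × 2.556 = 2.556.
Areal scale at 8.8°: h·k = 1.000 × 0.8591 = 0.8591.
Ratio = 2.556/0.8591 ≈ 2.98.

2.98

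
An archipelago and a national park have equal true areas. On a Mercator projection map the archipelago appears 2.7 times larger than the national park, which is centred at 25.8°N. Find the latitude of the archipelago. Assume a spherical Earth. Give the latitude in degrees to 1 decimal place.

56.8°

Mercator areal scale is sec²φ, so apparent-area ratio = sec²φ₁ / sec²φ₂ = cos²φ₂ / cos²φ₁.
cos²φ₂ / cos²φ₁ = 2.7  ⇒  cos φ₁ = cos 25.8° / √2.7 = 0.9003/1.643 = 0.5479.
φ₁ = arccos(0.5479) ≈ 56.8°.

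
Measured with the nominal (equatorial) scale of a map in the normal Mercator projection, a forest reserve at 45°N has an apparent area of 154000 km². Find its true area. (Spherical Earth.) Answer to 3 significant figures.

The Mercator projection is conformal; its linear scale factor is the same in every direction and equals sec φ = 1/cos φ.
Areal scale = k² = sec²φ = 1/cos²(45°) = 1/0.7071² = 2.000.
True area = apparent / (areal scale) = 154000 / 2.000 ≈ 77000 km².

77000 km²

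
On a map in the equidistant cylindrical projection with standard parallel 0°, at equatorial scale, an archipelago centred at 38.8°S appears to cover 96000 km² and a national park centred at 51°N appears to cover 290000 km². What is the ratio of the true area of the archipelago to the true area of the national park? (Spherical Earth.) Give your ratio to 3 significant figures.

0.410

On the plate carrée, areal scale = h·k = 1 × sec φ, so true area = apparent × cos φ.
True area of archipelago: 96000 × cos(38.8°) = 96000 × 0.7793 = 74820 km².
True area of national park: 290000 × cos(51°) = 290000 × 0.6293 = 182500 km².
Ratio = 74820 / 182500 ≈ 0.410.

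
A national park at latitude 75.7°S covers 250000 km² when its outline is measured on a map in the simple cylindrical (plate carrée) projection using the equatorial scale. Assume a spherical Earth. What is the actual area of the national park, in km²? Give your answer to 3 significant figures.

61700 km²

For the equirectangular projection with φ₀ = 0 (plate carrée), h = 1 along meridians and k = sec φ along parallels.
Areal scale = h·k = 1 × sec φ; at 75.7°, h = 1.000, k = 4.049, so h·k = 4.049.
True area = apparent / (areal scale) = 250000 / 4.049 ≈ 61700 km².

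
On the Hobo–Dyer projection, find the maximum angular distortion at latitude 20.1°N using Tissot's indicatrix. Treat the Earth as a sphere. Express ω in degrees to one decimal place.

The Hobo–Dyer projection is cylindrical equal-area with φ₀ = 37.5°. For cylindrical equal-area with standard parallel φ₀, h = cos φ / cos φ₀ and k = cos φ₀ / cos φ, so h·k = 1.
At 20.1°: h = 1.184, k = 0.8448; principal scales a = 1.184, b = 0.8448.
sin(ω/2) = (a − b)/(a + b) = 0.3389/2.029 = 0.1671, so ω = 2 arcsin(0.1671) ≈ 19.2°.

19.2°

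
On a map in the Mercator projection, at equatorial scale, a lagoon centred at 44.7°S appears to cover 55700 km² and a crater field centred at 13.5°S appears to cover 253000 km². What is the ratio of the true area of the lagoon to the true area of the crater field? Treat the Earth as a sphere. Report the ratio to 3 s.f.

0.118

On Mercator the areal scale is sec²φ, so true area = apparent × cos²φ.
True area of lagoon: 55700 × cos²(44.7°) = 55700 × 0.5052 = 28140 km².
True area of crater field: 253000 × cos²(13.5°) = 253000 × 0.9455 = 239200 km².
Ratio = 28140 / 239200 ≈ 0.118.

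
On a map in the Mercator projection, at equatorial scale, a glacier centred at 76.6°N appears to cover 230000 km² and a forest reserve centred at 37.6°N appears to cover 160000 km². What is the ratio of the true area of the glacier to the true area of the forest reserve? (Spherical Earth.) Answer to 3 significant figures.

Since Mercator area scale is 1/cos²φ, the true area equals the apparent area multiplied by cos²φ.
True area of glacier: 230000 × cos²(76.6°) = 230000 × 0.05371 = 12350 km².
True area of forest reserve: 160000 × cos²(37.6°) = 160000 × 0.6277 = 100400 km².
Ratio = 12350 / 100400 ≈ 0.123.

0.123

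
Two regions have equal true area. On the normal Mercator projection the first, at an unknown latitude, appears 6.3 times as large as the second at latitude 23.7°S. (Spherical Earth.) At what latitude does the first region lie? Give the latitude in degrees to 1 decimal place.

On Mercator, (apparent₁)/(apparent₂) = sec²φ₁ / sec²φ₂ when true areas are equal.
cos²φ₂ / cos²φ₁ = 6.3  ⇒  cos φ₁ = cos 23.7° / √6.3 = 0.9157/2.510 = 0.3648.
φ₁ = arccos(0.3648) ≈ 68.6°.

68.6°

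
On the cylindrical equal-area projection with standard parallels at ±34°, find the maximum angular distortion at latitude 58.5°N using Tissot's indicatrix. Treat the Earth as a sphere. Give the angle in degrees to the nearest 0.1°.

Cylindrical equal-area (φ₀ = 34°): h = cos φ / cos 34° along meridians, k = cos 34° / cos φ along parallels; h·k = 1.
At 58.5°: h = 0.6302, k = 1.587; principal scales a = 1.587, b = 0.6302.
sin(ω/2) = (a − b)/(a + b) = 0.9564/2.217 = 0.4314, so ω = 2 arcsin(0.4314) ≈ 51.1°.

51.1°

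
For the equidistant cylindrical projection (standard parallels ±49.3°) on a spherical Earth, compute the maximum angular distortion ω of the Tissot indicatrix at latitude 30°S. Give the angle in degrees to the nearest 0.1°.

In the equirectangular projection with standard parallel φ₀ = 49.3° (x = Rλ cos φ₀, y = Rφ), meridians are true-scale (h = 1) and the parallel scale is k = cos φ₀ / cos φ.
At 30°: h = 1.000, k = 0.7530; principal scales a = 1.000, b = 0.7530.
sin(ω/2) = (a − b)/(a + b) = 0.2470/1.753 = 0.1409, so ω = 2 arcsin(0.1409) ≈ 16.2°.

16.2°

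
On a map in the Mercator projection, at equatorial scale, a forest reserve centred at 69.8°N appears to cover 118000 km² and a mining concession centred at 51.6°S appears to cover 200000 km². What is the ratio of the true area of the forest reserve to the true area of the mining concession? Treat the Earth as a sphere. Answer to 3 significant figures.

Mercator's areal exaggeration is sec²φ; hence true area = (apparent area) · cos²φ.
True area of forest reserve: 118000 × cos²(69.8°) = 118000 × 0.1192 = 14070 km².
True area of mining concession: 200000 × cos²(51.6°) = 200000 × 0.3858 = 77160 km².
Ratio = 14070 / 77160 ≈ 0.182.

0.182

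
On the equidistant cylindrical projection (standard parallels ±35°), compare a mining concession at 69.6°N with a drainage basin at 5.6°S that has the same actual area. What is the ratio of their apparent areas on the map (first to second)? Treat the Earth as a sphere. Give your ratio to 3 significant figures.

2.86

The equidistant cylindrical projection with φ₀ = 35° has h = 1 (meridians true) and k = cos φ₀ / cos φ along parallels.
Areal scale at 69.6°: h·k = 1.000 × 2.350 = 2.350.
Areal scale at 5.6°: h·k = 1.000 × 0.8231 = 0.8231.
Ratio = 2.350/0.8231 ≈ 2.86.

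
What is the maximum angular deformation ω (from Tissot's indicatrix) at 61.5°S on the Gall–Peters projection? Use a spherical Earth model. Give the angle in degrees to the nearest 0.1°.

44.0°

Gall–Peters is a cylindrical equal-area projection with standard parallels at ±45°. A cylindrical equal-area projection with standard parallel φ₀ has meridian scale h = cos φ / cos φ₀ and parallel scale k = cos φ₀ / cos φ (so areas are preserved, h·k = 1).
At 61.5°: h = 0.6748, k = 1.482; principal scales a = 1.482, b = 0.6748.
sin(ω/2) = (a − b)/(a + b) = 0.8071/2.157 = 0.3742, so ω = 2 arcsin(0.3742) ≈ 44.0°.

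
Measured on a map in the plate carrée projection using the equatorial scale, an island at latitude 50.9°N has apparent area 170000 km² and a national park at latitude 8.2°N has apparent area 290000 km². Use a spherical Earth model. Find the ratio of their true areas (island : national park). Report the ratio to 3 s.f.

0.374

Plate carrée has h = 1 and k = sec φ, giving areal scale sec φ; true area = (apparent area) · cos φ.
True area of island: 170000 × cos(50.9°) = 170000 × 0.6307 = 107200 km².
True area of national park: 290000 × cos(8.2°) = 290000 × 0.9898 = 287000 km².
Ratio = 107200 / 287000 ≈ 0.374.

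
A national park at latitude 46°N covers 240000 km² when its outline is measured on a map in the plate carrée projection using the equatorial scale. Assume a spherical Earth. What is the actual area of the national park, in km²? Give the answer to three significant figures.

167000 km²

For the equirectangular projection with φ₀ = 0 (plate carrée), h = 1 along meridians and k = sec φ along parallels.
Areal scale = h·k = 1 × sec φ; at 46°, h = 1.000, k = 1.440, so h·k = 1.440.
True area = apparent / (areal scale) = 240000 / 1.440 ≈ 167000 km².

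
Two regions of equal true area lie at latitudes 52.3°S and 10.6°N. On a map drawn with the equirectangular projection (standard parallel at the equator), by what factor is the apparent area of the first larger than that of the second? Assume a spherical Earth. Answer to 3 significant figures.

For the equirectangular projection with φ₀ = 0 (plate carrée), h = 1 along meridians and k = sec φ along parallels.
Areal scale at 52.3°: h·k = 1.000 × 1.635 = 1.635.
Areal scale at 10.6°: h·k = 1.000 × 1.017 = 1.017.
Ratio = 1.635/1.017 ≈ 1.61.

1.61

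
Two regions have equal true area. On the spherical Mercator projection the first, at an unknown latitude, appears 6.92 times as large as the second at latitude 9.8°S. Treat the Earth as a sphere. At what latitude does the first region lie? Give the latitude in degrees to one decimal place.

68.0°

Mercator areal scale is sec²φ, so apparent-area ratio = sec²φ₁ / sec²φ₂ = cos²φ₂ / cos²φ₁.
cos²φ₂ / cos²φ₁ = 6.92  ⇒  cos φ₁ = cos 9.8° / √6.92 = 0.9854/2.631 = 0.3746.
φ₁ = arccos(0.3746) ≈ 68.0°.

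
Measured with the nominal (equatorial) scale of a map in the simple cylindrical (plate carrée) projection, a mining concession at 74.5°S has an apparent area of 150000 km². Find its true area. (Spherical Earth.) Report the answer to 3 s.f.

40100 km²

In the plate carrée (x = Rλ, y = Rφ), meridians are true-scale (h = 1) and parallels are stretched by k = sec φ.
Areal scale = h·k = 1 × sec φ; at 74.5°, h = 1.000, k = 3.742, so h·k = 3.742.
True area = apparent / (areal scale) = 150000 / 3.742 ≈ 40100 km².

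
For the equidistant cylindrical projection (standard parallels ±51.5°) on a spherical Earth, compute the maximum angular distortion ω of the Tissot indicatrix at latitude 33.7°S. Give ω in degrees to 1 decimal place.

16.6°

The equidistant cylindrical projection with φ₀ = 51.5° has h = 1 (meridians true) and k = cos φ₀ / cos φ along parallels.
At 33.7°: h = 1.000, k = 0.7483; principal scales a = 1.000, b = 0.7483.
sin(ω/2) = (a − b)/(a + b) = 0.2517/1.748 = 0.1440, so ω = 2 arcsin(0.1440) ≈ 16.6°.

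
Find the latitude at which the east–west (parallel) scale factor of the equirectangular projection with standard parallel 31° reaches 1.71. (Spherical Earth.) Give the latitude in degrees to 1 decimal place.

59.9°

With standard parallel φ₀ = 31°, the equirectangular projection gives x = Rλ cos φ₀, y = Rφ, so h = 1 and k = cos 31° / cos φ.
k = cos φ₀ / cos φ = 1.71  ⇒  cos φ = cos 31° / 1.71 = 0.5013.
φ = arccos(0.5013) ≈ 59.9°.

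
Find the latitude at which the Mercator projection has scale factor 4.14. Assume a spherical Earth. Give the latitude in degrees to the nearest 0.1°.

76.0°

Mercator scale is k = sec φ = 1/cos φ.
1/cos φ = 4.14  ⇒  cos φ = 0.2415  ⇒  φ = arccos(0.2415) ≈ 76.0°.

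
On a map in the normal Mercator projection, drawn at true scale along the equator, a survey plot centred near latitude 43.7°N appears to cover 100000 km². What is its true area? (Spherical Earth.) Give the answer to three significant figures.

Mercator is conformal, so the point scale is isotropic: h = k = sec φ = 1/cos φ.
Areal scale = k² = sec²φ = 1/cos²(43.7°) = 1/0.7230² = 1.913.
True area = apparent / (areal scale) = 100000 / 1.913 ≈ 52300 km².

52300 km²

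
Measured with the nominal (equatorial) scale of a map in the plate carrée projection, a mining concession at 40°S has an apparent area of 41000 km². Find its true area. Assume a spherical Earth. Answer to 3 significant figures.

31400 km²

Plate carrée maps x = Rλ, y = Rφ. The meridian scale is h = 1 and the parallel scale is k = 1/cos φ = sec φ.
Areal scale = h·k = 1 × sec φ; at 40°, h = 1.000, k = 1.305, so h·k = 1.305.
True area = apparent / (areal scale) = 41000 / 1.305 ≈ 31400 km².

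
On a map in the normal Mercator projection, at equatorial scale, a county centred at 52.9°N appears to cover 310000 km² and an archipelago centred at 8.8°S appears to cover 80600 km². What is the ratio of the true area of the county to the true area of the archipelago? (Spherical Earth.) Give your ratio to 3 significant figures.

Since Mercator area scale is 1/cos²φ, the true area equals the apparent area multiplied by cos²φ.
True area of county: 310000 × cos²(52.9°) = 310000 × 0.3639 = 112800 km².
True area of archipelago: 80600 × cos²(8.8°) = 80600 × 0.9766 = 78710 km².
Ratio = 112800 / 78710 ≈ 1.43.

1.43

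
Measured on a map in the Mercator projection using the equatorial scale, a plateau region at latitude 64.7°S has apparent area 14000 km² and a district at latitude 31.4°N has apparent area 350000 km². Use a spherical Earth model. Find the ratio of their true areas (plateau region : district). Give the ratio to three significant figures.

0.0100

Since Mercator area scale is 1/cos²φ, the true area equals the apparent area multiplied by cos²φ.
True area of plateau region: 14000 × cos²(64.7°) = 14000 × 0.1826 = 2557 km².
True area of district: 350000 × cos²(31.4°) = 350000 × 0.7285 = 255000 km².
Ratio = 2557 / 255000 ≈ 0.0100.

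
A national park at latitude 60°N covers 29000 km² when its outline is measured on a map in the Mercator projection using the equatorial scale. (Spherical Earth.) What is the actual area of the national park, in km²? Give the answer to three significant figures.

7250 km²

For Mercator, h = k = sec φ (a conformal cylindrical projection has a single point scale, 1/cos φ).
Areal scale = k² = sec²φ = 1/cos²(60°) = 1/0.5000² = 4.000.
True area = apparent / (areal scale) = 29000 / 4.000 ≈ 7250 km².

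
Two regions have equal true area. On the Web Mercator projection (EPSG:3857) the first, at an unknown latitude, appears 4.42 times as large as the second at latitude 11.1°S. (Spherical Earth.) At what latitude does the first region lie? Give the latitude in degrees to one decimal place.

62.2°

Mercator areal scale is sec²φ, so apparent-area ratio = sec²φ₁ / sec²φ₂ = cos²φ₂ / cos²φ₁.
cos²φ₂ / cos²φ₁ = 4.42  ⇒  cos φ₁ = cos 11.1° / √4.42 = 0.9813/2.102 = 0.4668.
φ₁ = arccos(0.4668) ≈ 62.2°.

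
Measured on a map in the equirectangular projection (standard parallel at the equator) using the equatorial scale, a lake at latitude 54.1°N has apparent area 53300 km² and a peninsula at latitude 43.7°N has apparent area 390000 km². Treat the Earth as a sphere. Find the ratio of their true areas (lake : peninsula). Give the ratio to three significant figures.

On the plate carrée, areal scale = h·k = 1 × sec φ, so true area = apparent × cos φ.
True area of lake: 53300 × cos(54.1°) = 53300 × 0.5864 = 31250 km².
True area of peninsula: 390000 × cos(43.7°) = 390000 × 0.7230 = 282000 km².
Ratio = 31250 / 282000 ≈ 0.111.

0.111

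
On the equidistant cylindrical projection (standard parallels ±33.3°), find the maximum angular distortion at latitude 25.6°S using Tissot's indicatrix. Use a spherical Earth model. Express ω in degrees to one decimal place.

4.4°

With standard parallel φ₀ = 33.3°, the equirectangular projection gives x = Rλ cos φ₀, y = Rφ, so h = 1 and k = cos 33.3° / cos φ.
At 25.6°: h = 1.000, k = 0.9268; principal scales a = 1.000, b = 0.9268.
sin(ω/2) = (a − b)/(a + b) = 0.07321/1.927 = 0.03800, so ω = 2 arcsin(0.03800) ≈ 4.4°.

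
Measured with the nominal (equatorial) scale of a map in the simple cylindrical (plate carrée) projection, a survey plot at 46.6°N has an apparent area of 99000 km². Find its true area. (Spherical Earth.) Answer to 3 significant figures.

Plate carrée maps x = Rλ, y = Rφ. The meridian scale is h = 1 and the parallel scale is k = 1/cos φ = sec φ.
Areal scale = h·k = 1 × sec φ; at 46.6°, h = 1.000, k = 1.455, so h·k = 1.455.
True area = apparent / (areal scale) = 99000 / 1.455 ≈ 68000 km².

68000 km²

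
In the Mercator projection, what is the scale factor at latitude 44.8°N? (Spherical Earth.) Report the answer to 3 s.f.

1.41

For Mercator, h = k = sec φ (a conformal cylindrical projection has a single point scale, 1/cos φ).
k = 1/cos 44.8° = 1/0.7096 = 1.409.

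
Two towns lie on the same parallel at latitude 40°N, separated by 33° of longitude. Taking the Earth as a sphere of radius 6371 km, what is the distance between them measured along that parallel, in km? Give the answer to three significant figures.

2810 km

Arc length along a parallel = R cos φ · Δλ (with Δλ in radians).
= 6371 × cos 40° × (33° × π/180) = 6371 × 0.7660 × 0.5760 ≈ 2810 km.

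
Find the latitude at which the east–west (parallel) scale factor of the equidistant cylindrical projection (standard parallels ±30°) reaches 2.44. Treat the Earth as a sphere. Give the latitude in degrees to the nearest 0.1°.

69.2°

In the equirectangular projection with standard parallel φ₀ = 30° (x = Rλ cos φ₀, y = Rφ), meridians are true-scale (h = 1) and the parallel scale is k = cos φ₀ / cos φ.
k = cos φ₀ / cos φ = 2.44  ⇒  cos φ = cos 30° / 2.44 = 0.3549.
φ = arccos(0.3549) ≈ 69.2°.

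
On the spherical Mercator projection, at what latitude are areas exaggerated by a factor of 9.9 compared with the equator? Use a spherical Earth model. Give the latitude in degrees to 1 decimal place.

Mercator areal scale is sec²φ.
sec²φ = 9.9  ⇒  cos²φ = 0.1010  ⇒  cos φ = 0.3178.
φ = arccos(0.3178) ≈ 71.5°.

71.5°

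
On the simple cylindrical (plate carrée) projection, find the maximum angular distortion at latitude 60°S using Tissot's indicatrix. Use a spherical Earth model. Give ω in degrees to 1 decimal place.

In the plate carrée (x = Rλ, y = Rφ), meridians are true-scale (h = 1) and parallels are stretched by k = sec φ.
At 60°: h = 1.000, k = 2.000; principal scales a = 2.000, b = 1.000.
sin(ω/2) = (a − b)/(a + b) = 1.0000/3.000 = 0.3333, so ω = 2 arcsin(0.3333) ≈ 38.9°.

38.9°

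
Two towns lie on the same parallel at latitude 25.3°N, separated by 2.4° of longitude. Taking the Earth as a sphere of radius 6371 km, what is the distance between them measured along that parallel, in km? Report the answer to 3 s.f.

241 km

Arc length along a parallel = R cos φ · Δλ (with Δλ in radians).
= 6371 × cos 25.3° × (2.4° × π/180) = 6371 × 0.9041 × 0.04189 ≈ 241 km.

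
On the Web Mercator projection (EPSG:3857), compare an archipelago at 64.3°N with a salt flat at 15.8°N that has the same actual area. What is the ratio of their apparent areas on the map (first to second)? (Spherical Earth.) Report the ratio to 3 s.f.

4.92

On Mercator, area is exaggerated by sec²φ = 1/cos²φ.
At 64.3°: sec²(64.3°) = 1/0.4337² = 5.317.
At 15.8°: sec²(15.8°) = 1/0.9622² = 1.080.
Ratio = 5.317/1.080 = cos²(15.8°)/cos²(64.3°) ≈ 4.92.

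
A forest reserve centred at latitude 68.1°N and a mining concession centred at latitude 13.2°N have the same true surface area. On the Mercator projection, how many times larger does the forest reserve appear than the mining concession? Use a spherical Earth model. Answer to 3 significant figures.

6.81

Mercator areal scale is sec²φ.
At 68.1°: sec²(68.1°) = 1/0.3730² = 7.188.
At 13.2°: sec²(13.2°) = 1/0.9736² = 1.055.
Ratio = 7.188/1.055 = cos²(13.2°)/cos²(68.1°) ≈ 6.81.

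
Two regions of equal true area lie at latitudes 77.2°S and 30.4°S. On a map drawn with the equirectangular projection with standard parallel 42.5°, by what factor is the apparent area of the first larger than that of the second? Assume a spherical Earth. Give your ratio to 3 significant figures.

With standard parallel φ₀ = 42.5°, the equirectangular projection gives x = Rλ cos φ₀, y = Rφ, so h = 1 and k = cos 42.5° / cos φ.
Areal scale at 77.2°: h·k = 1.000 × 3.328 = 3.328.
Areal scale at 30.4°: h·k = 1.000 × 0.8548 = 0.8548.
Ratio = 3.328/0.8548 ≈ 3.89.

3.89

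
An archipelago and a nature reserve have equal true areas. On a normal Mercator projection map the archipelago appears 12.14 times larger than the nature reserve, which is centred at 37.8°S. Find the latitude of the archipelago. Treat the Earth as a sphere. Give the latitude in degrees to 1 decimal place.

For equal true areas on Mercator, apparent areas scale as sec²φ, so the ratio is cos²φ₂ / cos²φ₁.
cos²φ₂ / cos²φ₁ = 12.14  ⇒  cos φ₁ = cos 37.8° / √12.14 = 0.7902/3.484 = 0.2268.
φ₁ = arccos(0.2268) ≈ 76.9°.

76.9°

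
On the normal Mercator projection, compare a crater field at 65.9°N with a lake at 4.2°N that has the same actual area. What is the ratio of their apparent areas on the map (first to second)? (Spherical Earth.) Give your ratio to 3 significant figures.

5.97

Mercator is conformal with k = sec φ, so areal scale = k² = sec²φ.
At 65.9°: sec²(65.9°) = 1/0.4083² = 5.998.
At 4.2°: sec²(4.2°) = 1/0.9973² = 1.005.
Ratio = 5.998/1.005 = cos²(4.2°)/cos²(65.9°) ≈ 5.97.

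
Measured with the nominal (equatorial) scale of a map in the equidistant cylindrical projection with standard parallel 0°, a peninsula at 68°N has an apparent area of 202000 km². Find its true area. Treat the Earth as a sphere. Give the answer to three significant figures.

For the equirectangular projection with φ₀ = 0 (plate carrée), h = 1 along meridians and k = sec φ along parallels.
Areal scale = h·k = 1 × sec φ; at 68°, h = 1.000, k = 2.669, so h·k = 2.669.
True area = apparent / (areal scale) = 202000 / 2.669 ≈ 75700 km².

75700 km²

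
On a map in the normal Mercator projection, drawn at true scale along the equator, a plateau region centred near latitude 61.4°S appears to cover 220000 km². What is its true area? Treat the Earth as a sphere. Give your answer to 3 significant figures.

The Mercator projection is conformal; its linear scale factor is the same in every direction and equals sec φ = 1/cos φ.
Areal scale = k² = sec²φ = 1/cos²(61.4°) = 1/0.4787² = 4.364.
True area = apparent / (areal scale) = 220000 / 4.364 ≈ 50400 km².

50400 km²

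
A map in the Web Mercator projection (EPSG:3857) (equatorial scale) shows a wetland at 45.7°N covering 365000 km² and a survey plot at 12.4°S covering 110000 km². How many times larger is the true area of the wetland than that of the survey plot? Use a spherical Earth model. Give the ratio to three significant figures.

Since Mercator area scale is 1/cos²φ, the true area equals the apparent area multiplied by cos²φ.
True area of wetland: 365000 × cos²(45.7°) = 365000 × 0.4878 = 178000 km².
True area of survey plot: 110000 × cos²(12.4°) = 110000 × 0.9539 = 104900 km².
Ratio = 178000 / 104900 ≈ 1.70.

1.70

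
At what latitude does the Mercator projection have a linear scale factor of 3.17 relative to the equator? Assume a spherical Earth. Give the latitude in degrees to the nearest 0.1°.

Mercator scale is k = sec φ = 1/cos φ.
1/cos φ = 3.17  ⇒  cos φ = 0.3155  ⇒  φ = arccos(0.3155) ≈ 71.6°.

71.6°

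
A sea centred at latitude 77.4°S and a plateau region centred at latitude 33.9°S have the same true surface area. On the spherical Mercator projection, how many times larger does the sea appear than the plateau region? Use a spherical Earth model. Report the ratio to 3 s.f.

On Mercator, area is exaggerated by sec²φ = 1/cos²φ.
At 77.4°: sec²(77.4°) = 1/0.2181² = 21.01.
At 33.9°: sec²(33.9°) = 1/0.8300² = 1.452.
Ratio = 21.01/1.452 = cos²(33.9°)/cos²(77.4°) ≈ 14.5.

14.5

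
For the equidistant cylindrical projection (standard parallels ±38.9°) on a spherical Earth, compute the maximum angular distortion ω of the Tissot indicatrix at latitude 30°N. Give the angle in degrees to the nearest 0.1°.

With standard parallel φ₀ = 38.9°, the equirectangular projection gives x = Rλ cos φ₀, y = Rφ, so h = 1 and k = cos 38.9° / cos φ.
At 30°: h = 1.000, k = 0.8986; principal scales a = 1.000, b = 0.8986.
sin(ω/2) = (a − b)/(a + b) = 0.1014/1.899 = 0.05339, so ω = 2 arcsin(0.05339) ≈ 6.1°.

6.1°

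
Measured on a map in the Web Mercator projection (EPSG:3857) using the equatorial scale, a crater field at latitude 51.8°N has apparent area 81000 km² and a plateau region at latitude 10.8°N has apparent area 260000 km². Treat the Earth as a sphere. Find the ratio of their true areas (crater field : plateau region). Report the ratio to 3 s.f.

0.123

Mercator's areal exaggeration is sec²φ; hence true area = (apparent area) · cos²φ.
True area of crater field: 81000 × cos²(51.8°) = 81000 × 0.3824 = 30980 km².
True area of plateau region: 260000 × cos²(10.8°) = 260000 × 0.9649 = 250900 km².
Ratio = 30980 / 250900 ≈ 0.123.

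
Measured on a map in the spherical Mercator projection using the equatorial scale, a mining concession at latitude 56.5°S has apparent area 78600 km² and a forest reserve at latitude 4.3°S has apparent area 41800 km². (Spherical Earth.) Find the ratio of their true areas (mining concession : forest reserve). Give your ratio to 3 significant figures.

0.576

Since Mercator area scale is 1/cos²φ, the true area equals the apparent area multiplied by cos²φ.
True area of mining concession: 78600 × cos²(56.5°) = 78600 × 0.3046 = 23940 km².
True area of forest reserve: 41800 × cos²(4.3°) = 41800 × 0.9944 = 41570 km².
Ratio = 23940 / 41570 ≈ 0.576.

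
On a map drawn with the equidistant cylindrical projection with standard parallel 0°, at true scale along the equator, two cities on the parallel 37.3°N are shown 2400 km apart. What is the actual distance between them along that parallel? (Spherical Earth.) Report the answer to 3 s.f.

In the plate carrée (x = Rλ, y = Rφ), meridians are true-scale (h = 1) and parallels are stretched by k = sec φ.
Along the parallel at 37.3°, map distances are exaggerated by k = sec 37.3° = 1.257.
True distance = 2400 / 1.257 = 2400 × cos 37.3° ≈ 1910 km.

1910 km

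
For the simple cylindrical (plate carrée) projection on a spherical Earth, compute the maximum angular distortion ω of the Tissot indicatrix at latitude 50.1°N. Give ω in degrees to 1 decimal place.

Plate carrée maps x = Rλ, y = Rφ. The meridian scale is h = 1 and the parallel scale is k = 1/cos φ = sec φ.
At 50.1°: h = 1.000, k = 1.559; principal scales a = 1.559, b = 1.000.
sin(ω/2) = (a − b)/(a + b) = 0.5590/2.559 = 0.2184, so ω = 2 arcsin(0.2184) ≈ 25.2°.

25.2°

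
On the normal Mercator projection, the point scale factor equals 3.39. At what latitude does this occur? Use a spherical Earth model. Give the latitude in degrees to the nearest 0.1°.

72.8°

Mercator scale is k = sec φ = 1/cos φ.
1/cos φ = 3.39  ⇒  cos φ = 0.2950  ⇒  φ = arccos(0.2950) ≈ 72.8°.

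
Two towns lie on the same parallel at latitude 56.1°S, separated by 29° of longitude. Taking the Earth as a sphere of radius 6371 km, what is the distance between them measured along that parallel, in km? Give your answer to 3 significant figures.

Arc length along a parallel = R cos φ · Δλ (with Δλ in radians).
= 6371 × cos 56.1° × (29° × π/180) = 6371 × 0.5577 × 0.5061 ≈ 1800 km.

1800 km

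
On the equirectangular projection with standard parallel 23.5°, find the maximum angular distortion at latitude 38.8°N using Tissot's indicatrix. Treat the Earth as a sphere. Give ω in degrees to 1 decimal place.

The equidistant cylindrical projection with φ₀ = 23.5° has h = 1 (meridians true) and k = cos φ₀ / cos φ along parallels.
At 38.8°: h = 1.000, k = 1.177; principal scales a = 1.177, b = 1.000.
sin(ω/2) = (a − b)/(a + b) = 0.1767/2.177 = 0.08119, so ω = 2 arcsin(0.08119) ≈ 9.3°.

9.3°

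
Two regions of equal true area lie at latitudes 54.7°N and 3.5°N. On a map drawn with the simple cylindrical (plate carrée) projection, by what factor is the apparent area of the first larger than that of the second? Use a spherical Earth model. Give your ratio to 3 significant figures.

In the plate carrée (x = Rλ, y = Rφ), meridians are true-scale (h = 1) and parallels are stretched by k = sec φ.
Areal scale at 54.7°: h·k = 1.000 × 1.731 = 1.731.
Areal scale at 3.5°: h·k = 1.000 × 1.002 = 1.002.
Ratio = 1.731/1.002 ≈ 1.73.

1.73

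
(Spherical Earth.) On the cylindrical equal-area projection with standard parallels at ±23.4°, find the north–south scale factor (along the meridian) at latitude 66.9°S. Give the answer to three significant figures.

A cylindrical equal-area projection with standard parallel φ₀ has meridian scale h = cos φ / cos φ₀ and parallel scale k = cos φ₀ / cos φ (so areas are preserved, h·k = 1).
h = cos 66.9° / cos 23.4° = 0.3923/0.9178 = 0.4275.

0.427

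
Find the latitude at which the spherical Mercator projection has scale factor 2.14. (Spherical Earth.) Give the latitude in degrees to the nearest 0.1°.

Mercator scale is k = sec φ = 1/cos φ.
1/cos φ = 2.14  ⇒  cos φ = 0.4673  ⇒  φ = arccos(0.4673) ≈ 62.1°.

62.1°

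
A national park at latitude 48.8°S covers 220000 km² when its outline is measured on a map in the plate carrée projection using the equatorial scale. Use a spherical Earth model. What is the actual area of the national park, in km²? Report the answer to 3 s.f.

In the plate carrée (x = Rλ, y = Rφ), meridians are true-scale (h = 1) and parallels are stretched by k = sec φ.
Areal scale = h·k = 1 × sec φ; at 48.8°, h = 1.000, k = 1.518, so h·k = 1.518.
True area = apparent / (areal scale) = 220000 / 1.518 ≈ 145000 km².

145000 km²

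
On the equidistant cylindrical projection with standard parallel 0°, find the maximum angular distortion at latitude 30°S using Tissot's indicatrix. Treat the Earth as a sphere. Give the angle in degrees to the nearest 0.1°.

8.2°

Plate carrée maps x = Rλ, y = Rφ. The meridian scale is h = 1 and the parallel scale is k = 1/cos φ = sec φ.
At 30°: h = 1.000, k = 1.155; principal scales a = 1.155, b = 1.000.
sin(ω/2) = (a − b)/(a + b) = 0.1547/2.155 = 0.07180, so ω = 2 arcsin(0.07180) ≈ 8.2°.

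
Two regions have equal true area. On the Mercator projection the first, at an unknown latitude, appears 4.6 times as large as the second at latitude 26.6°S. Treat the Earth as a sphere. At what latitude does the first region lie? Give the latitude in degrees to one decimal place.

65.4°

On Mercator, (apparent₁)/(apparent₂) = sec²φ₁ / sec²φ₂ when true areas are equal.
cos²φ₂ / cos²φ₁ = 4.6  ⇒  cos φ₁ = cos 26.6° / √4.6 = 0.8942/2.145 = 0.4169.
φ₁ = arccos(0.4169) ≈ 65.4°.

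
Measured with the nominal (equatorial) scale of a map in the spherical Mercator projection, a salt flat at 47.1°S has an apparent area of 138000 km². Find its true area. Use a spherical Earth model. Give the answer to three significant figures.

63900 km²

Mercator is conformal, so the point scale is isotropic: h = k = sec φ = 1/cos φ.
Areal scale = k² = sec²φ = 1/cos²(47.1°) = 1/0.6807² = 2.158.
True area = apparent / (areal scale) = 138000 / 2.158 ≈ 63900 km².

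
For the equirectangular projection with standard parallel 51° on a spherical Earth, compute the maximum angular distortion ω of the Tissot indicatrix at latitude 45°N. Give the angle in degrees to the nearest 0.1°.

With standard parallel φ₀ = 51°, the equirectangular projection gives x = Rλ cos φ₀, y = Rφ, so h = 1 and k = cos 51° / cos φ.
At 45°: h = 1.000, k = 0.8900; principal scales a = 1.000, b = 0.8900.
sin(ω/2) = (a − b)/(a + b) = 0.1100/1.890 = 0.05820, so ω = 2 arcsin(0.05820) ≈ 6.7°.

6.7°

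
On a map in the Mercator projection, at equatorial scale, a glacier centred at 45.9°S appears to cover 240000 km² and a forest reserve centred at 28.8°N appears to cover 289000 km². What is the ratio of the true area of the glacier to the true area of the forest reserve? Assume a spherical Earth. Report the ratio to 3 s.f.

On Mercator the areal scale is sec²φ, so true area = apparent × cos²φ.
True area of glacier: 240000 × cos²(45.9°) = 240000 × 0.4843 = 116200 km².
True area of forest reserve: 289000 × cos²(28.8°) = 289000 × 0.7679 = 221900 km².
Ratio = 116200 / 221900 ≈ 0.524.

0.524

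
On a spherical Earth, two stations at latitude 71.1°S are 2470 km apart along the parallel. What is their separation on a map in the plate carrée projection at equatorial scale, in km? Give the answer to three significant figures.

7630 km

For the equirectangular projection with φ₀ = 0 (plate carrée), h = 1 along meridians and k = sec φ along parallels.
Along the parallel, k = sec 71.1° = 1/0.3239 = 3.087.
Map distance = 2470 × 3.087 ≈ 7630 km.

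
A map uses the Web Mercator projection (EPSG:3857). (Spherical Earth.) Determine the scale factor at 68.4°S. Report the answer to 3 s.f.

The Mercator projection is conformal; its linear scale factor is the same in every direction and equals sec φ = 1/cos φ.
k = 1/cos 68.4° = 1/0.3681 = 2.716.

2.72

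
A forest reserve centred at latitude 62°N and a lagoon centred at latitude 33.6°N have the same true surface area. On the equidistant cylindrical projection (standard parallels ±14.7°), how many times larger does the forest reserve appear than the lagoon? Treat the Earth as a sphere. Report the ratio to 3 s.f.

The equidistant cylindrical projection with φ₀ = 14.7° has h = 1 (meridians true) and k = cos φ₀ / cos φ along parallels.
Areal scale at 62°: h·k = 1.000 × 2.060 = 2.060.
Areal scale at 33.6°: h·k = 1.000 × 1.161 = 1.161.
Ratio = 2.060/1.161 ≈ 1.77.

1.77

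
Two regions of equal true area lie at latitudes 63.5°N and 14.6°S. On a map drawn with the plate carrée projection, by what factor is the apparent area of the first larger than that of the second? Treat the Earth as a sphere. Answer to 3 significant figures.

2.17

For the equirectangular projection with φ₀ = 0 (plate carrée), h = 1 along meridians and k = sec φ along parallels.
Areal scale at 63.5°: h·k = 1.000 × 2.241 = 2.241.
Areal scale at 14.6°: h·k = 1.000 × 1.033 = 1.033.
Ratio = 2.241/1.033 ≈ 2.17.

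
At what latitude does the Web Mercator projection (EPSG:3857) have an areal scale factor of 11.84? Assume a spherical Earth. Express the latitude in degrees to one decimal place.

73.1°

Mercator areal scale is sec²φ.
sec²φ = 11.84  ⇒  cos²φ = 0.08446  ⇒  cos φ = 0.2906.
φ = arccos(0.2906) ≈ 73.1°.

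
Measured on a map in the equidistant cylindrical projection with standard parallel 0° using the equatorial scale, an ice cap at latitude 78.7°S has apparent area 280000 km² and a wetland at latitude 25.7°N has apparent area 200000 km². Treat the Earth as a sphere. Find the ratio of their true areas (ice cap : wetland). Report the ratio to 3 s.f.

0.304

Plate carrée has h = 1 and k = sec φ, giving areal scale sec φ; true area = (apparent area) · cos φ.
True area of ice cap: 280000 × cos(78.7°) = 280000 × 0.1959 = 54860 km².
True area of wetland: 200000 × cos(25.7°) = 200000 × 0.9011 = 180200 km².
Ratio = 54860 / 180200 ≈ 0.304.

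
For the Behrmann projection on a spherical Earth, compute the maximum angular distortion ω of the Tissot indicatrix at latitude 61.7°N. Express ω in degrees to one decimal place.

Behrmann is a cylindrical equal-area projection with standard parallels at ±30°. For cylindrical equal-area with standard parallel φ₀, h = cos φ / cos φ₀ and k = cos φ₀ / cos φ, so h·k = 1.
At 61.7°: h = 0.5474, k = 1.827; principal scales a = 1.827, b = 0.5474.
sin(ω/2) = (a − b)/(a + b) = 1.279/2.374 = 0.5388, so ω = 2 arcsin(0.5388) ≈ 65.2°.

65.2°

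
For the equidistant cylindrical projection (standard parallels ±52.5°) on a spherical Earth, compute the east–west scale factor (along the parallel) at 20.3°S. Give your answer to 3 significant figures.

In the equirectangular projection with standard parallel φ₀ = 52.5° (x = Rλ cos φ₀, y = Rφ), meridians are true-scale (h = 1) and the parallel scale is k = cos φ₀ / cos φ.
k = cos 52.5° / cos 20.3° = 0.6088/0.9379 = 0.6491.

0.649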